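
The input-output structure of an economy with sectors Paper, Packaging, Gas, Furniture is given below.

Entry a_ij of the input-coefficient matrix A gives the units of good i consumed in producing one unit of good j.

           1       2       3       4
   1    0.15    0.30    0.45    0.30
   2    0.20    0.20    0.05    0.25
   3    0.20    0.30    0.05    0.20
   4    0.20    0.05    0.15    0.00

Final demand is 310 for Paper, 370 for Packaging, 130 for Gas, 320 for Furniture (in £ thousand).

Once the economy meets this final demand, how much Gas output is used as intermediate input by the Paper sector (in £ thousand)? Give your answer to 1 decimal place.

I − A =
  [   0.85    -0.30    -0.45    -0.30]
  [  -0.20     0.80    -0.05    -0.25]
  [  -0.20    -0.30     0.95    -0.20]
  [  -0.20    -0.05    -0.15     1.00]
Compute the cofactors C_ij = (−1)^(i+j)·(3×3 minor ij) of I−A; the adjugate is their transpose:
adj(I−A) = Cᵀ =
  [ 0.697375   0.443250   0.417375   0.403500]
  [ 0.251000   0.608000   0.192875   0.265875]
  [ 0.266500   0.320500   0.543375   0.268750]
  [ 0.192000   0.167125   0.174625   0.474250]
det(I−A) = Σ_j (I−A)_1j·C_1j = (0.85)(0.697375) + (-0.30)(0.251000) + (-0.45)(0.266500) + (-0.30)(0.192000) = 0.33994375
(I − A)⁻¹ = adj(I−A) / det(I−A) ≈
  [   2.0514     1.3039     1.2278     1.1870]
  [   0.7384     1.7885     0.5674     0.7821]
  [   0.7840     0.9428     1.5984     0.7906]
  [   0.5648     0.4916     0.5137     1.3951]
First solve x = (I − A)⁻¹ d = adj(I−A)·d / det(I−A); in particular x_1 = (0.697375·310 + 0.443250·370 + 0.417375·130 + 0.403500·320) / 0.33994375 = 563.5675 / 0.33994375 ≈ 1657.826.
Intermediate flow from 3 to 1: z_31 = a_31 · x_1 = 0.20 × 563.5675 / 0.33994375 = 112.7135 / 0.33994375 ≈ 331.6.

z_31 = 331.6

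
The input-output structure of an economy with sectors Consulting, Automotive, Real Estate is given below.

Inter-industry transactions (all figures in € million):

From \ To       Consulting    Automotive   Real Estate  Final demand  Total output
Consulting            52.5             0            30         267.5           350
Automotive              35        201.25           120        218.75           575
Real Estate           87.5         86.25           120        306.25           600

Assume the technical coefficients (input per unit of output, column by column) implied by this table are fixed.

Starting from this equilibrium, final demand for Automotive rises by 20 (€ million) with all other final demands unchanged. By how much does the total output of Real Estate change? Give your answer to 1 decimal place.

Technical coefficients a_ij = z_ij / X_j:
  a_11 = 52.5/350 = 0.15, a_21 = 35/350 = 0.10, a_31 = 87.5/350 = 0.25
  a_12 = 0/575 = 0.00, a_22 = 201.25/575 = 0.35, a_32 = 86.25/575 = 0.15
  a_13 = 30/600 = 0.05, a_23 = 120/600 = 0.20, a_33 = 120/600 = 0.20
I − A =
  [   0.85     0.00    -0.05]
  [  -0.10     0.65    -0.20]
  [  -0.25    -0.15     0.80]
Cofactors of I−A, C_ij = (−1)^(i+j)·(minor ij) (rows/columns in the sector order above):
  C_11 = (0.65)(0.80) − (-0.20)(-0.15) = 0.4900
  C_12 = −[(-0.10)(0.80) − (-0.20)(-0.25)] = 0.1300
  C_13 = (-0.10)(-0.15) − (0.65)(-0.25) = 0.1775
  C_21 = −[(0.00)(0.80) − (-0.05)(-0.15)] = 0.0075
  C_22 = (0.85)(0.80) − (-0.05)(-0.25) = 0.6675
  C_23 = −[(0.85)(-0.15) − (0.00)(-0.25)] = 0.1275
  C_31 = (0.00)(-0.20) − (-0.05)(0.65) = 0.0325
  C_32 = −[(0.85)(-0.20) − (-0.05)(-0.10)] = 0.1750
  C_33 = (0.85)(0.65) − (0.00)(-0.10) = 0.5525
det(I−A) = Σ_j (I−A)_1j·C_1j = (0.85)(0.4900) + (0.00)(0.1300) + (-0.05)(0.1775) = 0.407625
adj(I−A) = Cᵀ =
  [ 0.4900   0.0075   0.0325]
  [ 0.1300   0.6675   0.1750]
  [ 0.1775   0.1275   0.5525]
(I − A)⁻¹ = adj(I−A) / det(I−A) ≈
  [   1.2021     0.0184     0.0797]
  [   0.3189     1.6375     0.4293]
  [   0.4354     0.3128     1.3554]
Δx = (I − A)⁻¹ Δd with Δd having +20 in the Automotive component and 0 elsewhere.
So Δx_3 = L_32 · (+20), where L_32 = adj(I−A)_32 / det(I−A) = 0.1275 / 0.407625.
Δx_3 = 0.1275 × (+20) / 0.407625 = 2.55 / 0.407625 ≈ 6.3.

Δx_3 = 6.3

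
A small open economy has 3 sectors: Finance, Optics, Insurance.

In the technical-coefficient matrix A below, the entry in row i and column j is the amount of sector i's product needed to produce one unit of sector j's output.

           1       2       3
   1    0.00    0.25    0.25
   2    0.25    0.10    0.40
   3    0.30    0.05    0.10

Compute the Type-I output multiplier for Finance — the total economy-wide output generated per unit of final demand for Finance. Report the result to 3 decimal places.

m_1 = 2.239

I − A =
  [   1.00    -0.25    -0.25]
  [  -0.25     0.90    -0.40]
  [  -0.30    -0.05     0.90]
Cofactors of I−A, C_ij = (−1)^(i+j)·(minor ij) (rows/columns in the sector order above):
  C_11 = (0.90)(0.90) − (-0.40)(-0.05) = 0.7900
  C_12 = −[(-0.25)(0.90) − (-0.40)(-0.30)] = 0.3450
  C_13 = (-0.25)(-0.05) − (0.90)(-0.30) = 0.2825
  C_21 = −[(-0.25)(0.90) − (-0.25)(-0.05)] = 0.2375
  C_22 = (1.00)(0.90) − (-0.25)(-0.30) = 0.8250
  C_23 = −[(1.00)(-0.05) − (-0.25)(-0.30)] = 0.1250
  C_31 = (-0.25)(-0.40) − (-0.25)(0.90) = 0.3250
  C_32 = −[(1.00)(-0.40) − (-0.25)(-0.25)] = 0.4625
  C_33 = (1.00)(0.90) − (-0.25)(-0.25) = 0.8375
det(I−A) = Σ_j (I−A)_1j·C_1j = (1.00)(0.7900) + (-0.25)(0.3450) + (-0.25)(0.2825) = 0.633125
adj(I−A) = Cᵀ =
  [ 0.7900   0.2375   0.3250]
  [ 0.3450   0.8250   0.4625]
  [ 0.2825   0.1250   0.8375]
(I − A)⁻¹ = adj(I−A) / det(I−A) ≈
  [   1.2478     0.3751     0.5133]
  [   0.5449     1.3031     0.7305]
  [   0.4462     0.1974     1.3228]
The output multiplier for sector j is the column-j sum of the Leontief inverse (I − A)⁻¹ = adj(I−A) / det(I−A).
Column 1 of adj(I−A): (0.7900, 0.3450, 0.2825); det(I−A) = 0.633125.
m_1 = (0.7900 + 0.3450 + 0.2825) / 0.633125 = 1.4175 / 0.633125 ≈ 2.239.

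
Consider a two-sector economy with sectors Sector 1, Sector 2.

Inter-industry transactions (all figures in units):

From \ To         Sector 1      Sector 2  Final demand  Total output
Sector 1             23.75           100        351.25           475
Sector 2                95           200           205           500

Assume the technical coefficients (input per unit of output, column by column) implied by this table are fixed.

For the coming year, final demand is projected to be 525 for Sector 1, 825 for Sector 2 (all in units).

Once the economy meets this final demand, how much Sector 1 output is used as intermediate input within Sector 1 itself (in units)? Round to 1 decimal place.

z_11 = 45.3

Technical coefficients a_ij = z_ij / X_j:
  a_11 = 23.75/475 = 0.05, a_21 = 95/475 = 0.20
  a_12 = 100/500 = 0.20, a_22 = 200/500 = 0.40
I − A =
  [   0.95    -0.20]
  [  -0.20     0.60]
det(I−A) = (0.95)(0.60) − (-0.20)(-0.20) = 0.5300
adj(I−A) = [[0.60, 0.20], [0.20, 0.95]]
(I − A)⁻¹ = adj(I−A) / det(I−A) ≈
  [   1.1321     0.3774]
  [   0.3774     1.7925]
First solve x = (I − A)⁻¹ d = adj(I−A)·d / det(I−A); in particular x_1 = (0.60·525 + 0.20·825) / 0.5300 = 480.00 / 0.5300 ≈ 905.660.
Intermediate flow from 1 to 1: z_11 = a_11 · x_1 = 0.05 × 480.00 / 0.5300 = 24.00 / 0.5300 ≈ 45.3.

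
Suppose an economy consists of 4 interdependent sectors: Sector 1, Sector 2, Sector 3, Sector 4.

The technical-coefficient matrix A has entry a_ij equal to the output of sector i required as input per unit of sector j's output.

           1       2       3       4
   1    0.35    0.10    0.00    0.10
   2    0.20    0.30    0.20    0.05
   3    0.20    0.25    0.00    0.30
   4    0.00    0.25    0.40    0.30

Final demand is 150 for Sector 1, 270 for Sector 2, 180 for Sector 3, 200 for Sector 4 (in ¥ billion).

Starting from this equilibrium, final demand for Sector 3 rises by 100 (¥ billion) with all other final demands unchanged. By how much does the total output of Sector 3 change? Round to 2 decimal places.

Δx_3 = 152.05

I − A =
  [   0.65    -0.10     0.00    -0.10]
  [  -0.20     0.70    -0.20    -0.05]
  [  -0.20    -0.25     1.00    -0.30]
  [   0.00    -0.25    -0.40     0.70]
Compute the cofactors C_ij = (−1)^(i+j)·(3×3 minor ij) of I−A; the adjugate is their transpose:
adj(I−A) = Cᵀ =
  [ 0.338500   0.093000   0.049000   0.076000]
  [ 0.148000   0.369000   0.112000   0.095500]
  [ 0.145500   0.181500   0.291375   0.158625]
  [ 0.136000   0.235500   0.206500   0.398500]
det(I−A) = Σ_j (I−A)_1j·C_1j = (0.65)(0.338500) + (-0.10)(0.148000) + (0.00)(0.145500) + (-0.10)(0.136000) = 0.191625
(I − A)⁻¹ = adj(I−A) / det(I−A) ≈
  [   1.7665     0.4853     0.2557     0.3966]
  [   0.7723     1.9256     0.5845     0.4984]
  [   0.7593     0.9472     1.5205     0.8278]
  [   0.7097     1.2290     1.0776     2.0796]
Δx = (I − A)⁻¹ Δd with Δd having +100 in the Sector 3 component and 0 elsewhere.
So Δx_3 = L_33 · (+100), where L_33 = adj(I−A)_33 / det(I−A) = 0.291375 / 0.191625.
Δx_3 = 0.291375 × (+100) / 0.191625 = 29.1375 / 0.191625 ≈ 152.05.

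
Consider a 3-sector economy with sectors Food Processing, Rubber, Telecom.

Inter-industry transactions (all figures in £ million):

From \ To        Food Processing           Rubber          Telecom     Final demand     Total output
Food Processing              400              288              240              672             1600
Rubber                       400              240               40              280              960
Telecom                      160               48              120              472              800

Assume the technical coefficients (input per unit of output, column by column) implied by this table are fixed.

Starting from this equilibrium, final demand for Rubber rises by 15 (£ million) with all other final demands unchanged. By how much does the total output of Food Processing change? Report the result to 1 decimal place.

Δx_F = 10.5

Technical coefficients a_ij = z_ij / X_j:
  a_FF = 400/1600 = 0.25, a_RF = 400/1600 = 0.25, a_TF = 160/1600 = 0.10
  a_FR = 288/960 = 0.30, a_RR = 240/960 = 0.25, a_TR = 48/960 = 0.05
  a_FT = 240/800 = 0.30, a_RT = 40/800 = 0.05, a_TT = 120/800 = 0.15
I − A =
  [   0.75    -0.30    -0.30]
  [  -0.25     0.75    -0.05]
  [  -0.10    -0.05     0.85]
Cofactors of I−A, C_ij = (−1)^(i+j)·(minor ij) (rows/columns in the sector order above):
  C_11 = (0.75)(0.85) − (-0.05)(-0.05) = 0.6350
  C_12 = −[(-0.25)(0.85) − (-0.05)(-0.10)] = 0.2175
  C_13 = (-0.25)(-0.05) − (0.75)(-0.10) = 0.0875
  C_21 = −[(-0.30)(0.85) − (-0.30)(-0.05)] = 0.2700
  C_22 = (0.75)(0.85) − (-0.30)(-0.10) = 0.6075
  C_23 = −[(0.75)(-0.05) − (-0.30)(-0.10)] = 0.0675
  C_31 = (-0.30)(-0.05) − (-0.30)(0.75) = 0.2400
  C_32 = −[(0.75)(-0.05) − (-0.30)(-0.25)] = 0.1125
  C_33 = (0.75)(0.75) − (-0.30)(-0.25) = 0.4875
det(I−A) = Σ_j (I−A)_1j·C_1j = (0.75)(0.6350) + (-0.30)(0.2175) + (-0.30)(0.0875) = 0.38475
adj(I−A) = Cᵀ =
  [ 0.6350   0.2700   0.2400]
  [ 0.2175   0.6075   0.1125]
  [ 0.0875   0.0675   0.4875]
(I − A)⁻¹ = adj(I−A) / det(I−A) ≈
  [   1.6504     0.7018     0.6238]
  [   0.5653     1.5789     0.2924]
  [   0.2274     0.1754     1.2671]
Δx = (I − A)⁻¹ Δd with Δd having +15 in the Rubber component and 0 elsewhere.
So Δx_F = L_FR · (+15), where L_FR = adj(I−A)_FR / det(I−A) = 0.2700 / 0.38475.
Δx_F = 0.2700 × (+15) / 0.38475 = 4.05 / 0.38475 ≈ 10.5.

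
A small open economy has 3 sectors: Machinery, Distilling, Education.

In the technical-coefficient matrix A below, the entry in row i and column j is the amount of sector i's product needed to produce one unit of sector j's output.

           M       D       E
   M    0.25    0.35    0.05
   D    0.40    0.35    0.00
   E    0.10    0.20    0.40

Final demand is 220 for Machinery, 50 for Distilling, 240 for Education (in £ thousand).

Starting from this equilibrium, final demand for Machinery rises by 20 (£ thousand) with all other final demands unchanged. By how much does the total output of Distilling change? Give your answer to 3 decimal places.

Δx_D = 23.851

I − A =
  [   0.75    -0.35    -0.05]
  [  -0.40     0.65     0.00]
  [  -0.10    -0.20     0.60]
Cofactors of I−A, C_ij = (−1)^(i+j)·(minor ij) (rows/columns in the sector order above):
  C_11 = (0.65)(0.60) − (0.00)(-0.20) = 0.3900
  C_12 = −[(-0.40)(0.60) − (0.00)(-0.10)] = 0.2400
  C_13 = (-0.40)(-0.20) − (0.65)(-0.10) = 0.1450
  C_21 = −[(-0.35)(0.60) − (-0.05)(-0.20)] = 0.2200
  C_22 = (0.75)(0.60) − (-0.05)(-0.10) = 0.4450
  C_23 = −[(0.75)(-0.20) − (-0.35)(-0.10)] = 0.1850
  C_31 = (-0.35)(0.00) − (-0.05)(0.65) = 0.0325
  C_32 = −[(0.75)(0.00) − (-0.05)(-0.40)] = 0.0200
  C_33 = (0.75)(0.65) − (-0.35)(-0.40) = 0.3475
det(I−A) = Σ_j (I−A)_1j·C_1j = (0.75)(0.3900) + (-0.35)(0.2400) + (-0.05)(0.1450) = 0.20125
adj(I−A) = Cᵀ =
  [ 0.3900   0.2200   0.0325]
  [ 0.2400   0.4450   0.0200]
  [ 0.1450   0.1850   0.3475]
(I − A)⁻¹ = adj(I−A) / det(I−A) ≈
  [   1.9379     1.0932     0.1615]
  [   1.1925     2.2112     0.0994]
  [   0.7205     0.9193     1.7267]
Δx = (I − A)⁻¹ Δd with Δd having +20 in the Machinery component and 0 elsewhere.
So Δx_D = L_DM · (+20), where L_DM = adj(I−A)_DM / det(I−A) = 0.2400 / 0.20125.
Δx_D = 0.2400 × (+20) / 0.20125 = 4.80 / 0.20125 ≈ 23.851.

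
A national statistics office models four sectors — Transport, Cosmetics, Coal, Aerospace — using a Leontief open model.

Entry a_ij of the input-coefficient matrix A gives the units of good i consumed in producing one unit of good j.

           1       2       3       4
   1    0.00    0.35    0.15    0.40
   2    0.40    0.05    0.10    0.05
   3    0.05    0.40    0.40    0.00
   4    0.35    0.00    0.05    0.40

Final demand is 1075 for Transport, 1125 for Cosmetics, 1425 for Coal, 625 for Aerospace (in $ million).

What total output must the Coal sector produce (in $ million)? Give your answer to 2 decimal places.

x_3 = 5614.40

I − A =
  [   1.00    -0.35    -0.15    -0.40]
  [  -0.40     0.95    -0.10    -0.05]
  [  -0.05    -0.40     0.60     0.00]
  [  -0.35     0.00    -0.05     0.60]
Compute the cofactors C_ij = (−1)^(i+j)·(3×3 minor ij) of I−A; the adjugate is their transpose:
adj(I−A) = Cᵀ =
  [ 0.317000   0.170000   0.126375   0.225500]
  [ 0.157625   0.270500   0.095125   0.127625]
  [ 0.131500   0.194500   0.346875   0.103875]
  [ 0.195875   0.115375   0.102625   0.413125]
det(I−A) = Σ_j (I−A)_1j·C_1j = (1.00)(0.317000) + (-0.35)(0.157625) + (-0.15)(0.131500) + (-0.40)(0.195875) = 0.16375625
(I − A)⁻¹ = adj(I−A) / det(I−A) ≈
  [   1.9358     1.0381     0.7717     1.3770]
  [   0.9626     1.6518     0.5809     0.7794]
  [   0.8030     1.1877     2.1182     0.6343]
  [   1.1961     0.7046     0.6267     2.5228]
x = (I − A)⁻¹ d = adj(I−A)·d / det(I−A), with det(I−A) = 0.16375625:
  x_1 = (0.317000·1075 + 0.170000·1125 + 0.126375·1425 + 0.225500·625) / 0.16375625 = 853.046875 / 0.16375625 ≈ 5209.25
  x_2 = (0.157625·1075 + 0.270500·1125 + 0.095125·1425 + 0.127625·625) / 0.16375625 = 689.078125 / 0.16375625 ≈ 4207.95
  x_3 = (0.131500·1075 + 0.194500·1125 + 0.346875·1425 + 0.103875·625) / 0.16375625 = 919.39375 / 0.16375625 ≈ 5614.40
  x_4 = (0.195875·1075 + 0.115375·1125 + 0.102625·1425 + 0.413125·625) / 0.16375625 = 744.80625 / 0.16375625 ≈ 4548.26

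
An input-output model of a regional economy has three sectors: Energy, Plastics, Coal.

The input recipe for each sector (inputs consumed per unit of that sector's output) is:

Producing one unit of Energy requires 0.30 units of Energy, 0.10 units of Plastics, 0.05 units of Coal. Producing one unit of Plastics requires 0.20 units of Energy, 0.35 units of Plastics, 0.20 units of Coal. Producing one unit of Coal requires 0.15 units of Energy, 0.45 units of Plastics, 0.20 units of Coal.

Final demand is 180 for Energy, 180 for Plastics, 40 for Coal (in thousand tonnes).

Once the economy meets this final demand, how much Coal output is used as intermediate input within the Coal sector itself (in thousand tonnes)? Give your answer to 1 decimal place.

I − A =
  [   0.70    -0.20    -0.15]
  [  -0.10     0.65    -0.45]
  [  -0.05    -0.20     0.80]
Cofactors of I−A, C_ij = (−1)^(i+j)·(minor ij) (rows/columns in the sector order above):
  C_11 = (0.65)(0.80) − (-0.45)(-0.20) = 0.4300
  C_12 = −[(-0.10)(0.80) − (-0.45)(-0.05)] = 0.1025
  C_13 = (-0.10)(-0.20) − (0.65)(-0.05) = 0.0525
  C_21 = −[(-0.20)(0.80) − (-0.15)(-0.20)] = 0.1900
  C_22 = (0.70)(0.80) − (-0.15)(-0.05) = 0.5525
  C_23 = −[(0.70)(-0.20) − (-0.20)(-0.05)] = 0.1500
  C_31 = (-0.20)(-0.45) − (-0.15)(0.65) = 0.1875
  C_32 = −[(0.70)(-0.45) − (-0.15)(-0.10)] = 0.3300
  C_33 = (0.70)(0.65) − (-0.20)(-0.10) = 0.4350
det(I−A) = Σ_j (I−A)_1j·C_1j = (0.70)(0.4300) + (-0.20)(0.1025) + (-0.15)(0.0525) = 0.272625
adj(I−A) = Cᵀ =
  [ 0.4300   0.1900   0.1875]
  [ 0.1025   0.5525   0.3300]
  [ 0.0525   0.1500   0.4350]
(I − A)⁻¹ = adj(I−A) / det(I−A) ≈
  [   1.5773     0.6969     0.6878]
  [   0.3760     2.0266     1.2105]
  [   0.1926     0.5502     1.5956]
First solve x = (I − A)⁻¹ d = adj(I−A)·d / det(I−A); in particular x_C = (0.0525·180 + 0.1500·180 + 0.4350·40) / 0.272625 = 53.85 / 0.272625 ≈ 197.524.
Intermediate flow from C to C: z_CC = a_CC · x_C = 0.20 × 53.85 / 0.272625 = 10.77 / 0.272625 ≈ 39.5.

z_CC = 39.5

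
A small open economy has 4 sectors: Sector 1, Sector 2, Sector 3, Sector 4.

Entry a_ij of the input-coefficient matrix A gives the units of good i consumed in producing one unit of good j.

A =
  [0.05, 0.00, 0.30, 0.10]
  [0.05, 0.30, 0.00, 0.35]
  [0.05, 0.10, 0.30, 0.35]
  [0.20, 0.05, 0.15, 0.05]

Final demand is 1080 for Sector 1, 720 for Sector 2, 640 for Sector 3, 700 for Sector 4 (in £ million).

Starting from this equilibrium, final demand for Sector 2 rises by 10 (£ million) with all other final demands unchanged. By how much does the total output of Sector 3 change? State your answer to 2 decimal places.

I − A =
  [   0.95     0.00    -0.30    -0.10]
  [  -0.05     0.70     0.00    -0.35]
  [  -0.05    -0.10     0.70    -0.35]
  [  -0.20    -0.05    -0.15     0.95]
Compute the cofactors C_ij = (−1)^(i+j)·(3×3 minor ij) of I−A; the adjugate is their transpose:
adj(I−A) = Cᵀ =
  [ 0.411250   0.038750   0.204750   0.133000]
  [ 0.082250   0.531875   0.085875   0.236250]
  [ 0.094000   0.105125   0.600875   0.270000]
  [ 0.105750   0.052750   0.142500   0.453500]
det(I−A) = Σ_j (I−A)_1j·C_1j = (0.95)(0.411250) + (0.00)(0.082250) + (-0.30)(0.094000) + (-0.10)(0.105750) = 0.3519125
(I − A)⁻¹ = adj(I−A) / det(I−A) ≈
  [   1.1686     0.1101     0.5818     0.3779]
  [   0.2337     1.5114     0.2440     0.6713]
  [   0.2671     0.2987     1.7075     0.7672]
  [   0.3005     0.1499     0.4049     1.2887]
Δx = (I − A)⁻¹ Δd with Δd having +10 in the Sector 2 component and 0 elsewhere.
So Δx_3 = L_32 · (+10), where L_32 = adj(I−A)_32 / det(I−A) = 0.105125 / 0.3519125.
Δx_3 = 0.105125 × (+10) / 0.3519125 = 1.05125 / 0.3519125 ≈ 2.99.

Δx_3 = 2.99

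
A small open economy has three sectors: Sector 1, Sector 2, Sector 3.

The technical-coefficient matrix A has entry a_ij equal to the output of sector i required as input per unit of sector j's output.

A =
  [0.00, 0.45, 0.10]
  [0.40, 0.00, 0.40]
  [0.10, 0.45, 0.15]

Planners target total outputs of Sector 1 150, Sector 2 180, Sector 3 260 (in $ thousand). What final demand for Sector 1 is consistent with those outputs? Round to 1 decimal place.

I − A =
  [   1.00    -0.45    -0.10]
  [  -0.40     1.00    -0.40]
  [  -0.10    -0.45     0.85]
d = (I − A) x:
  d_1 = (+1.00)·150 + (-0.45)·180 + (-0.10)·260 = 43.0
  d_2 = (-0.40)·150 + (+1.00)·180 + (-0.40)·260 = 16.0
  d_3 = (-0.10)·150 + (-0.45)·180 + (+0.85)·260 = 125.0

d_1 = 43.0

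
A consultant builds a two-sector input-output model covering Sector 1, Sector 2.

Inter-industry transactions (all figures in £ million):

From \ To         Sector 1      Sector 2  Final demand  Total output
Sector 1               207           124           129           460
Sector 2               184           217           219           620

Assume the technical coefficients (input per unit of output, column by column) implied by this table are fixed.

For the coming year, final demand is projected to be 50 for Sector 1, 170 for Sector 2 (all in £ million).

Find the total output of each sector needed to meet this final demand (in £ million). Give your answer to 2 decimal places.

x_1 = 239.64, x_2 = 409.01

Technical coefficients a_ij = z_ij / X_j:
  a_11 = 207/460 = 0.45, a_21 = 184/460 = 0.40
  a_12 = 124/620 = 0.20, a_22 = 217/620 = 0.35
I − A =
  [   0.55    -0.20]
  [  -0.40     0.65]
det(I−A) = (0.55)(0.65) − (-0.20)(-0.40) = 0.2775
adj(I−A) = [[0.65, 0.20], [0.40, 0.55]]
(I − A)⁻¹ = adj(I−A) / det(I−A) ≈
  [   2.3423     0.7207]
  [   1.4414     1.9820]
x = (I − A)⁻¹ d = adj(I−A)·d / det(I−A), with det(I−A) = 0.2775:
  x_1 = (0.65·50 + 0.20·170) / 0.2775 = 66.50 / 0.2775 ≈ 239.64
  x_2 = (0.40·50 + 0.55·170) / 0.2775 = 113.50 / 0.2775 ≈ 409.01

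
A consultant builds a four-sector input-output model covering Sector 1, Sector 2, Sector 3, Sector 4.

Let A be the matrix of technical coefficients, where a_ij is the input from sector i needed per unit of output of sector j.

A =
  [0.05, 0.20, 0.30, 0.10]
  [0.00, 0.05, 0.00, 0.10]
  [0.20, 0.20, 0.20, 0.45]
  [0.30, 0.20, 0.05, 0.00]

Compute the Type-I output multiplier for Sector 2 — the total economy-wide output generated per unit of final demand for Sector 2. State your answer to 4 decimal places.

m_2 = 2.5514

I − A =
  [   0.95    -0.20    -0.30    -0.10]
  [   0.00     0.95     0.00    -0.10]
  [  -0.20    -0.20     0.80    -0.45]
  [  -0.30    -0.20    -0.05     1.00]
Compute the cofactors C_ij = (−1)^(i+j)·(3×3 minor ij) of I−A; the adjugate is their transpose:
adj(I−A) = Cᵀ =
  [ 0.721625   0.259500   0.284750   0.226250]
  [ 0.025000   0.613125   0.013750   0.070000]
  [ 0.320250   0.340500   0.849000   0.448125]
  [ 0.237500   0.217500   0.130625   0.665000]
det(I−A) = Σ_j (I−A)_1j·C_1j = (0.95)(0.721625) + (-0.20)(0.025000) + (-0.30)(0.320250) + (-0.10)(0.237500) = 0.56071875
(I − A)⁻¹ = adj(I−A) / det(I−A) ≈
  [   1.28696     0.46280     0.50783     0.40350]
  [   0.04459     1.09346     0.02452     0.12484]
  [   0.57114     0.60726     1.51413     0.79920]
  [   0.42356     0.38790     0.23296     1.18598]
The output multiplier for sector j is the column-j sum of the Leontief inverse (I − A)⁻¹ = adj(I−A) / det(I−A).
Column 2 of adj(I−A): (0.259500, 0.613125, 0.340500, 0.217500); det(I−A) = 0.56071875.
m_2 = (0.259500 + 0.613125 + 0.340500 + 0.217500) / 0.56071875 = 1.430625 / 0.56071875 ≈ 2.5514.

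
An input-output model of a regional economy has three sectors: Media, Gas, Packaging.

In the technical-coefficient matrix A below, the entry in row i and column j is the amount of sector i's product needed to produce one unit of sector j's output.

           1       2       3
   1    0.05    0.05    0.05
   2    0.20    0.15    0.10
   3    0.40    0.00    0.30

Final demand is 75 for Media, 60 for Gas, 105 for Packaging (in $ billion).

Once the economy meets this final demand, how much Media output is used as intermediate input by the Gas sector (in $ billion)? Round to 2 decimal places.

I − A =
  [   0.95    -0.05    -0.05]
  [  -0.20     0.85    -0.10]
  [  -0.40     0.00     0.70]
Cofactors of I−A, C_ij = (−1)^(i+j)·(minor ij) (rows/columns in the sector order above):
  C_11 = (0.85)(0.70) − (-0.10)(0.00) = 0.5950
  C_12 = −[(-0.20)(0.70) − (-0.10)(-0.40)] = 0.1800
  C_13 = (-0.20)(0.00) − (0.85)(-0.40) = 0.3400
  C_21 = −[(-0.05)(0.70) − (-0.05)(0.00)] = 0.0350
  C_22 = (0.95)(0.70) − (-0.05)(-0.40) = 0.6450
  C_23 = −[(0.95)(0.00) − (-0.05)(-0.40)] = 0.0200
  C_31 = (-0.05)(-0.10) − (-0.05)(0.85) = 0.0475
  C_32 = −[(0.95)(-0.10) − (-0.05)(-0.20)] = 0.1050
  C_33 = (0.95)(0.85) − (-0.05)(-0.20) = 0.7975
det(I−A) = Σ_j (I−A)_1j·C_1j = (0.95)(0.5950) + (-0.05)(0.1800) + (-0.05)(0.3400) = 0.53925
adj(I−A) = Cᵀ =
  [ 0.5950   0.0350   0.0475]
  [ 0.1800   0.6450   0.1050]
  [ 0.3400   0.0200   0.7975]
(I − A)⁻¹ = adj(I−A) / det(I−A) ≈
  [   1.1034     0.0649     0.0881]
  [   0.3338     1.1961     0.1947]
  [   0.6305     0.0371     1.4789]
First solve x = (I − A)⁻¹ d = adj(I−A)·d / det(I−A); in particular x_2 = (0.1800·75 + 0.6450·60 + 0.1050·105) / 0.53925 = 63.225 / 0.53925 ≈ 117.2462.
Intermediate flow from 1 to 2: z_12 = a_12 · x_2 = 0.05 × 63.225 / 0.53925 = 3.16125 / 0.53925 ≈ 5.86.

z_12 = 5.86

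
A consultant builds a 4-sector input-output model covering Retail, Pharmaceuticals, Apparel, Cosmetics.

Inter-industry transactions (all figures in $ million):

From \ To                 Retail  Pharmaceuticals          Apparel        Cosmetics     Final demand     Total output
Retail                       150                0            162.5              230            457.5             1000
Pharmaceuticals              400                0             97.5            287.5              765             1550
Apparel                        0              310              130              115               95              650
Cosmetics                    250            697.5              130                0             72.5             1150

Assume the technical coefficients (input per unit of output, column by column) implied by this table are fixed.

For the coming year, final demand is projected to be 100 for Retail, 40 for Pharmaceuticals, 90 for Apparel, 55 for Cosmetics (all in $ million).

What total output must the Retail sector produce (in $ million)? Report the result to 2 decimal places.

Technical coefficients a_ij = z_ij / X_j:
  a_11 = 150/1000 = 0.15, a_21 = 400/1000 = 0.40, a_31 = 0/1000 = 0.00, a_41 = 250/1000 = 0.25
  a_12 = 0/1550 = 0.00, a_22 = 0/1550 = 0.00, a_32 = 310/1550 = 0.20, a_42 = 697.5/1550 = 0.45
  a_13 = 162.5/650 = 0.25, a_23 = 97.5/650 = 0.15, a_33 = 130/650 = 0.20, a_43 = 130/650 = 0.20
  a_14 = 230/1150 = 0.20, a_24 = 287.5/1150 = 0.25, a_34 = 115/1150 = 0.10, a_44 = 0/1150 = 0.00
I − A =
  [   0.85     0.00    -0.25    -0.20]
  [  -0.40     1.00    -0.15    -0.25]
  [   0.00    -0.20     0.80    -0.10]
  [  -0.25    -0.45    -0.20     1.00]
Compute the cofactors C_ij = (−1)^(i+j)·(3×3 minor ij) of I−A; the adjugate is their transpose:
adj(I−A) = Cᵀ =
  [ 0.643250   0.141250   0.275375   0.191500]
  [ 0.365750   0.616750   0.294125   0.256750]
  [ 0.135500   0.198250   0.668375   0.143500]
  [ 0.352500   0.352500   0.334875   0.634500]
det(I−A) = Σ_j (I−A)_1j·C_1j = (0.85)(0.643250) + (0.00)(0.365750) + (-0.25)(0.135500) + (-0.20)(0.352500) = 0.4423875
(I − A)⁻¹ = adj(I−A) / det(I−A) ≈
  [   1.4540     0.3193     0.6225     0.4329]
  [   0.8268     1.3941     0.6649     0.5804]
  [   0.3063     0.4481     1.5108     0.3244]
  [   0.7968     0.7968     0.7570     1.4343]
x = (I − A)⁻¹ d = adj(I−A)·d / det(I−A), with det(I−A) = 0.4423875:
  x_1 = (0.643250·100 + 0.141250·40 + 0.275375·90 + 0.191500·55) / 0.4423875 = 105.29125 / 0.4423875 ≈ 238.01
  x_2 = (0.365750·100 + 0.616750·40 + 0.294125·90 + 0.256750·55) / 0.4423875 = 101.8375 / 0.4423875 ≈ 230.20
  x_3 = (0.135500·100 + 0.198250·40 + 0.668375·90 + 0.143500·55) / 0.4423875 = 89.52625 / 0.4423875 ≈ 202.37
  x_4 = (0.352500·100 + 0.352500·40 + 0.334875·90 + 0.634500·55) / 0.4423875 = 114.38625 / 0.4423875 ≈ 258.57

x_1 = 238.01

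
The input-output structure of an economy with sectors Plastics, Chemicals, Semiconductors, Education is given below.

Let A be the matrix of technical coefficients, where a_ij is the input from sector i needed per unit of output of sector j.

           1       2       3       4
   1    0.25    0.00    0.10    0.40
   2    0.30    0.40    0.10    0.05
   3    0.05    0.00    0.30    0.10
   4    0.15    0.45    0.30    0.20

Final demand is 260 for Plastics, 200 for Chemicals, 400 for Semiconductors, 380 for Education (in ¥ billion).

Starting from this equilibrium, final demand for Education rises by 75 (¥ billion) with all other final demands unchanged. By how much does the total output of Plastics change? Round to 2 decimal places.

Δx_1 = 86.27

I − A =
  [   0.75     0.00    -0.10    -0.40]
  [  -0.30     0.60    -0.10    -0.05]
  [  -0.05     0.00     0.70    -0.10]
  [  -0.15    -0.45    -0.30     0.80]
Compute the cofactors C_ij = (−1)^(i+j)·(3×3 minor ij) of I−A; the adjugate is their transpose:
adj(I−A) = Cᵀ =
  [ 0.297750   0.130500   0.135750   0.174000]
  [ 0.170500   0.344000   0.126000   0.122500]
  [ 0.045375   0.042750   0.253125   0.057000]
  [ 0.168750   0.234000   0.191250   0.312000]
det(I−A) = Σ_j (I−A)_1j·C_1j = (0.75)(0.297750) + (0.00)(0.170500) + (-0.10)(0.045375) + (-0.40)(0.168750) = 0.151275
(I − A)⁻¹ = adj(I−A) / det(I−A) ≈
  [   1.9683     0.8627     0.8974     1.1502]
  [   1.1271     2.2740     0.8329     0.8098]
  [   0.3000     0.2826     1.6733     0.3768]
  [   1.1155     1.5469     1.2643     2.0625]
Δx = (I − A)⁻¹ Δd with Δd having +75 in the Education component and 0 elsewhere.
So Δx_1 = L_14 · (+75), where L_14 = adj(I−A)_14 / det(I−A) = 0.174000 / 0.151275.
Δx_1 = 0.174000 × (+75) / 0.151275 = 13.05 / 0.151275 ≈ 86.27.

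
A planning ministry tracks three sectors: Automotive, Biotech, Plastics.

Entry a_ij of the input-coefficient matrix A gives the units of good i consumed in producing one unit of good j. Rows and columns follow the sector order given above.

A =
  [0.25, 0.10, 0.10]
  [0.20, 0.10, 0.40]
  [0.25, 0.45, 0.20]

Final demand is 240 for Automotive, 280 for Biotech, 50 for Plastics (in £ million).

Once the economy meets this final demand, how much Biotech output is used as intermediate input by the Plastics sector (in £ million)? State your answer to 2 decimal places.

I − A =
  [   0.75    -0.10    -0.10]
  [  -0.20     0.90    -0.40]
  [  -0.25    -0.45     0.80]
Cofactors of I−A, C_ij = (−1)^(i+j)·(minor ij) (rows/columns in the sector order above):
  C_11 = (0.90)(0.80) − (-0.40)(-0.45) = 0.5400
  C_12 = −[(-0.20)(0.80) − (-0.40)(-0.25)] = 0.2600
  C_13 = (-0.20)(-0.45) − (0.90)(-0.25) = 0.3150
  C_21 = −[(-0.10)(0.80) − (-0.10)(-0.45)] = 0.1250
  C_22 = (0.75)(0.80) − (-0.10)(-0.25) = 0.5750
  C_23 = −[(0.75)(-0.45) − (-0.10)(-0.25)] = 0.3625
  C_31 = (-0.10)(-0.40) − (-0.10)(0.90) = 0.1300
  C_32 = −[(0.75)(-0.40) − (-0.10)(-0.20)] = 0.3200
  C_33 = (0.75)(0.90) − (-0.10)(-0.20) = 0.6550
det(I−A) = Σ_j (I−A)_1j·C_1j = (0.75)(0.5400) + (-0.10)(0.2600) + (-0.10)(0.3150) = 0.3475
adj(I−A) = Cᵀ =
  [ 0.5400   0.1250   0.1300]
  [ 0.2600   0.5750   0.3200]
  [ 0.3150   0.3625   0.6550]
(I − A)⁻¹ = adj(I−A) / det(I−A) ≈
  [   1.5540     0.3597     0.3741]
  [   0.7482     1.6547     0.9209]
  [   0.9065     1.0432     1.8849]
First solve x = (I − A)⁻¹ d = adj(I−A)·d / det(I−A); in particular x_P = (0.3150·240 + 0.3625·280 + 0.6550·50) / 0.3475 = 209.85 / 0.3475 ≈ 603.8849.
Intermediate flow from B to P: z_BP = a_BP · x_P = 0.40 × 209.85 / 0.3475 = 83.94 / 0.3475 ≈ 241.55.

z_BP = 241.55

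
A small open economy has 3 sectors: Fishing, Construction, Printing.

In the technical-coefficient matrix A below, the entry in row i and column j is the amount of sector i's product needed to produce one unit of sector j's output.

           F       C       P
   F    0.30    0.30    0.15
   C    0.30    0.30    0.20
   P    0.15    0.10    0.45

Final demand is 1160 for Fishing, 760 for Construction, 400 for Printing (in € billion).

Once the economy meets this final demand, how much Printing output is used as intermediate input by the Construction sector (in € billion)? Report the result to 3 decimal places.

I − A =
  [   0.70    -0.30    -0.15]
  [  -0.30     0.70    -0.20]
  [  -0.15    -0.10     0.55]
Cofactors of I−A, C_ij = (−1)^(i+j)·(minor ij) (rows/columns in the sector order above):
  C_11 = (0.70)(0.55) − (-0.20)(-0.10) = 0.3650
  C_12 = −[(-0.30)(0.55) − (-0.20)(-0.15)] = 0.1950
  C_13 = (-0.30)(-0.10) − (0.70)(-0.15) = 0.1350
  C_21 = −[(-0.30)(0.55) − (-0.15)(-0.10)] = 0.1800
  C_22 = (0.70)(0.55) − (-0.15)(-0.15) = 0.3625
  C_23 = −[(0.70)(-0.10) − (-0.30)(-0.15)] = 0.1150
  C_31 = (-0.30)(-0.20) − (-0.15)(0.70) = 0.1650
  C_32 = −[(0.70)(-0.20) − (-0.15)(-0.30)] = 0.1850
  C_33 = (0.70)(0.70) − (-0.30)(-0.30) = 0.4000
det(I−A) = Σ_j (I−A)_1j·C_1j = (0.70)(0.3650) + (-0.30)(0.1950) + (-0.15)(0.1350) = 0.17675
adj(I−A) = Cᵀ =
  [ 0.3650   0.1800   0.1650]
  [ 0.1950   0.3625   0.1850]
  [ 0.1350   0.1150   0.4000]
(I − A)⁻¹ = adj(I−A) / det(I−A) ≈
  [   2.0651     1.0184     0.9335]
  [   1.1033     2.0509     1.0467]
  [   0.7638     0.6506     2.2631]
First solve x = (I − A)⁻¹ d = adj(I−A)·d / det(I−A); in particular x_C = (0.1950·1160 + 0.3625·760 + 0.1850·400) / 0.17675 = 575.70 / 0.17675 ≈ 3257.14286.
Intermediate flow from P to C: z_PC = a_PC · x_C = 0.10 × 575.70 / 0.17675 = 57.57 / 0.17675 ≈ 325.714.

z_PC = 325.714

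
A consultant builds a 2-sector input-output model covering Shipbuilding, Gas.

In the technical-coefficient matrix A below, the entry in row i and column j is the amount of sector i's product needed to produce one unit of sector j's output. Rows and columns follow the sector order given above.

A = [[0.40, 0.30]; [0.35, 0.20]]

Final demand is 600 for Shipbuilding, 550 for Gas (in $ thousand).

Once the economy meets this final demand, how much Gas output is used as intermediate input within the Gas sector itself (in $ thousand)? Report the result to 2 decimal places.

I − A =
  [   0.60    -0.30]
  [  -0.35     0.80]
det(I−A) = (0.60)(0.80) − (-0.30)(-0.35) = 0.3750
adj(I−A) = [[0.80, 0.30], [0.35, 0.60]]
(I − A)⁻¹ = adj(I−A) / det(I−A) ≈
  [   2.1333     0.8000]
  [   0.9333     1.6000]
First solve x = (I − A)⁻¹ d = adj(I−A)·d / det(I−A); in particular x_G = (0.35·600 + 0.60·550) / 0.3750 = 540.00 / 0.3750 = 1440.0000.
Intermediate flow from G to G: z_GG = a_GG · x_G = 0.20 × 540.00 / 0.3750 = 108.00 / 0.3750 = 288.00.

z_GG = 288.00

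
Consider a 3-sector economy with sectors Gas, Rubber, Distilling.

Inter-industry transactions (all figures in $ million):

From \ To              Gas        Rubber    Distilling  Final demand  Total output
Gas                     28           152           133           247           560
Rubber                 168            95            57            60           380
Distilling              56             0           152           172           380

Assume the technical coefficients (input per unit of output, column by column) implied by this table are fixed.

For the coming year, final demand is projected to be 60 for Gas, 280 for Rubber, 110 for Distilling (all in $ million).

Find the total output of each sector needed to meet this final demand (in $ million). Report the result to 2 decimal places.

x_1 = 401.16, x_2 = 583.84, x_3 = 250.19

Technical coefficients a_ij = z_ij / X_j:
  a_11 = 28/560 = 0.05, a_21 = 168/560 = 0.30, a_31 = 56/560 = 0.10
  a_12 = 152/380 = 0.40, a_22 = 95/380 = 0.25, a_32 = 0/380 = 0.00
  a_13 = 133/380 = 0.35, a_23 = 57/380 = 0.15, a_33 = 152/380 = 0.40
I − A =
  [   0.95    -0.40    -0.35]
  [  -0.30     0.75    -0.15]
  [  -0.10     0.00     0.60]
Cofactors of I−A, C_ij = (−1)^(i+j)·(minor ij) (rows/columns in the sector order above):
  C_11 = (0.75)(0.60) − (-0.15)(0.00) = 0.4500
  C_12 = −[(-0.30)(0.60) − (-0.15)(-0.10)] = 0.1950
  C_13 = (-0.30)(0.00) − (0.75)(-0.10) = 0.0750
  C_21 = −[(-0.40)(0.60) − (-0.35)(0.00)] = 0.2400
  C_22 = (0.95)(0.60) − (-0.35)(-0.10) = 0.5350
  C_23 = −[(0.95)(0.00) − (-0.40)(-0.10)] = 0.0400
  C_31 = (-0.40)(-0.15) − (-0.35)(0.75) = 0.3225
  C_32 = −[(0.95)(-0.15) − (-0.35)(-0.30)] = 0.2475
  C_33 = (0.95)(0.75) − (-0.40)(-0.30) = 0.5925
det(I−A) = Σ_j (I−A)_1j·C_1j = (0.95)(0.4500) + (-0.40)(0.1950) + (-0.35)(0.0750) = 0.32325
adj(I−A) = Cᵀ =
  [ 0.4500   0.2400   0.3225]
  [ 0.1950   0.5350   0.2475]
  [ 0.0750   0.0400   0.5925]
(I − A)⁻¹ = adj(I−A) / det(I−A) ≈
  [   1.3921     0.7425     0.9977]
  [   0.6032     1.6551     0.7657]
  [   0.2320     0.1237     1.8329]
x = (I − A)⁻¹ d = adj(I−A)·d / det(I−A), with det(I−A) = 0.32325:
  x_1 = (0.4500·60 + 0.2400·280 + 0.3225·110) / 0.32325 = 129.675 / 0.32325 ≈ 401.16
  x_2 = (0.1950·60 + 0.5350·280 + 0.2475·110) / 0.32325 = 188.725 / 0.32325 ≈ 583.84
  x_3 = (0.0750·60 + 0.0400·280 + 0.5925·110) / 0.32325 = 80.875 / 0.32325 ≈ 250.19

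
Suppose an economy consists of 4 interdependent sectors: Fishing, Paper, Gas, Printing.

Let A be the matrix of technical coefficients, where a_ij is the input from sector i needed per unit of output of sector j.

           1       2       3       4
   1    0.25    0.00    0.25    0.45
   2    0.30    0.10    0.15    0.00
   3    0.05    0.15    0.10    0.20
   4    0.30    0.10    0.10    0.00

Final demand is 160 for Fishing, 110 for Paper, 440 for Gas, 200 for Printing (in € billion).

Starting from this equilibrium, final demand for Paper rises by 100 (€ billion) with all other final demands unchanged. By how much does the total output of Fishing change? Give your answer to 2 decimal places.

Δx_1 = 21.65

I − A =
  [   0.75     0.00    -0.25    -0.45]
  [  -0.30     0.90    -0.15     0.00]
  [  -0.05    -0.15     0.90    -0.20]
  [  -0.30    -0.10    -0.10     1.00]
Compute the cofactors C_ij = (−1)^(i+j)·(3×3 minor ij) of I−A; the adjugate is their transpose:
adj(I−A) = Cᵀ =
  [ 0.766500   0.089750   0.272250   0.399375]
  [ 0.280500   0.508750   0.180750   0.162375]
  [ 0.150000   0.109500   0.540000   0.175500]
  [ 0.273000   0.088750   0.153750   0.568125]
det(I−A) = Σ_j (I−A)_1j·C_1j = (0.75)(0.766500) + (0.00)(0.280500) + (-0.25)(0.150000) + (-0.45)(0.273000) = 0.414525
(I − A)⁻¹ = adj(I−A) / det(I−A) ≈
  [   1.8491     0.2165     0.6568     0.9635]
  [   0.6767     1.2273     0.4360     0.3917]
  [   0.3619     0.2642     1.3027     0.4234]
  [   0.6586     0.2141     0.3709     1.3705]
Δx = (I − A)⁻¹ Δd with Δd having +100 in the Paper component and 0 elsewhere.
So Δx_1 = L_12 · (+100), where L_12 = adj(I−A)_12 / det(I−A) = 0.089750 / 0.414525.
Δx_1 = 0.089750 × (+100) / 0.414525 = 8.975 / 0.414525 ≈ 21.65.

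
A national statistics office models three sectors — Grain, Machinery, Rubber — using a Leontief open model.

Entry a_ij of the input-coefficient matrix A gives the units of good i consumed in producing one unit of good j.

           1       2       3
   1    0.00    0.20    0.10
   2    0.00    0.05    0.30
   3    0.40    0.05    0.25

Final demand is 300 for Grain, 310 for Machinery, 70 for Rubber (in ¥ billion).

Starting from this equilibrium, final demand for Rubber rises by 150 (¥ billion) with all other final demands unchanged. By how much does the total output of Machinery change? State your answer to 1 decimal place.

Δx_2 = 70.8

I − A =
  [   1.00    -0.20    -0.10]
  [   0.00     0.95    -0.30]
  [  -0.40    -0.05     0.75]
Cofactors of I−A, C_ij = (−1)^(i+j)·(minor ij) (rows/columns in the sector order above):
  C_11 = (0.95)(0.75) − (-0.30)(-0.05) = 0.6975
  C_12 = −[(0.00)(0.75) − (-0.30)(-0.40)] = 0.1200
  C_13 = (0.00)(-0.05) − (0.95)(-0.40) = 0.3800
  C_21 = −[(-0.20)(0.75) − (-0.10)(-0.05)] = 0.1550
  C_22 = (1.00)(0.75) − (-0.10)(-0.40) = 0.7100
  C_23 = −[(1.00)(-0.05) − (-0.20)(-0.40)] = 0.1300
  C_31 = (-0.20)(-0.30) − (-0.10)(0.95) = 0.1550
  C_32 = −[(1.00)(-0.30) − (-0.10)(0.00)] = 0.3000
  C_33 = (1.00)(0.95) − (-0.20)(0.00) = 0.9500
det(I−A) = Σ_j (I−A)_1j·C_1j = (1.00)(0.6975) + (-0.20)(0.1200) + (-0.10)(0.3800) = 0.6355
adj(I−A) = Cᵀ =
  [ 0.6975   0.1550   0.1550]
  [ 0.1200   0.7100   0.3000]
  [ 0.3800   0.1300   0.9500]
(I − A)⁻¹ = adj(I−A) / det(I−A) ≈
  [   1.0976     0.2439     0.2439]
  [   0.1888     1.1172     0.4721]
  [   0.5980     0.2046     1.4949]
Δx = (I − A)⁻¹ Δd with Δd having +150 in the Rubber component and 0 elsewhere.
So Δx_2 = L_23 · (+150), where L_23 = adj(I−A)_23 / det(I−A) = 0.3000 / 0.6355.
Δx_2 = 0.3000 × (+150) / 0.6355 = 45.00 / 0.6355 ≈ 70.8.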